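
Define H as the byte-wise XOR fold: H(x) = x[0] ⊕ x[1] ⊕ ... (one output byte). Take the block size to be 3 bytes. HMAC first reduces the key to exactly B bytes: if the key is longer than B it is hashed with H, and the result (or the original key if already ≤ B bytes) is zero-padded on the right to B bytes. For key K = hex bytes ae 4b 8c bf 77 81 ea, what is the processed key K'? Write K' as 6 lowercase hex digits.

ca0000

|K| = 7 > B = 3, so first hash the key.
H(K): XOR ae⊕4b⊕8c⊕bf⊕77⊕81⊕ea = ca.
Zero-pad H(K) = ca to 3 bytes: K' = ca 00 00.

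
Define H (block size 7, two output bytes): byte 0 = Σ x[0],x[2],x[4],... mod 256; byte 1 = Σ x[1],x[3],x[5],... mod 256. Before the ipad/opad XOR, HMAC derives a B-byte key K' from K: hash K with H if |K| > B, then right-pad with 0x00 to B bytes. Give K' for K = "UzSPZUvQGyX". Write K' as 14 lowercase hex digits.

|K| = 11 > B = 7, so first hash the key.
H(K): even-index sum = 535 mod 256 = 23; odd-index sum = 489 mod 256 = 233 → 17 e9.
Zero-pad H(K) = 17 e9 to 7 bytes: K' = 17 e9 00 00 00 00 00.

17e90000000000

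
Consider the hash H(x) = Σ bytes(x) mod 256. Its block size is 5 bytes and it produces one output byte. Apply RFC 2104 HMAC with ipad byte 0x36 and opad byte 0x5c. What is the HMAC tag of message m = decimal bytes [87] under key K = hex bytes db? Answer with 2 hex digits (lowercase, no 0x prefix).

13

Key hex bytes db is 1 byte ≤ B = 5; zero-pad to 5 bytes: K' = db 00 00 00 00.
K' ⊕ ipad = ed 36 36 36 36.  K' ⊕ opad = 87 5c 5c 5c 5c.
Inner input = (K'⊕ipad) ∥ m = ed 36 36 36 36 ∥ 57.
Inner hash: sum = 237+54+54+54+54+87 = 540; mod 256 = 28 → 1c.
Outer input = (K'⊕opad) ∥ inner = 87 5c 5c 5c 5c ∥ 1c.
Outer hash (tag): sum = 135+92+92+92+92+28 = 531; mod 256 = 19 → 13.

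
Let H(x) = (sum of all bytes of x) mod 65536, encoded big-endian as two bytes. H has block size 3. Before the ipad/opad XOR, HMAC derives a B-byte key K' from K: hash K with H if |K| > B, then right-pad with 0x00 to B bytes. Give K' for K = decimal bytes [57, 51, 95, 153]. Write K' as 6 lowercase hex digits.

|K| = 4 > B = 3, so first hash the key.
H(K): sum = 57+51+95+153 = 356 → 01 64.
Zero-pad H(K) = 01 64 to 3 bytes: K' = 01 64 00.

016400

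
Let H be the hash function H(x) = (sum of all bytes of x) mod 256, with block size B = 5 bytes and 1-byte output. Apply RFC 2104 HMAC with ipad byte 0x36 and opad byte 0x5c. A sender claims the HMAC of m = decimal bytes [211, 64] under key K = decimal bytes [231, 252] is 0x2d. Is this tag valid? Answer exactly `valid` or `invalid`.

invalid

Key decimal bytes [231, 252] = e7 fc is 2 bytes ≤ B = 5; zero-pad to 5 bytes: K' = e7 fc 00 00 00.
K' ⊕ ipad = d1 ca 36 36 36; K' ⊕ opad = bb a0 5c 5c 5c.
Inner hash: sum = 209+202+54+54+54+211+64 = 848; mod 256 = 80 → 50.
Outer hash (recomputed tag): sum = 187+160+92+92+92+80 = 703; mod 256 = 191 → bf.
Recomputed tag = bf; claimed = 2d → mismatch.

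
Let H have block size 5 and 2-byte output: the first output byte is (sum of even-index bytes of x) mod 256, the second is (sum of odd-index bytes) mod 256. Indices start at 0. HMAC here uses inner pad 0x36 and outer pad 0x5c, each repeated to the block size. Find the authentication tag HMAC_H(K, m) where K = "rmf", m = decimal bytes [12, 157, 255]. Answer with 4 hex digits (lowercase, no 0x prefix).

Key "rmf" = 72 6d 66 is 3 bytes ≤ B = 5; zero-pad to 5 bytes: K' = 72 6d 66 00 00.
K' ⊕ ipad = 44 5b 50 36 36.  K' ⊕ opad = 2e 31 3a 5c 5c.
Inner input = (K'⊕ipad) ∥ m = 44 5b 50 36 36 ∥ 0c 9d ff.
Inner hash: even-index sum = 359 mod 256 = 103; odd-index sum = 412 mod 256 = 156 → 67 9c.
Outer input = (K'⊕opad) ∥ inner = 2e 31 3a 5c 5c ∥ 67 9c.
Outer hash (tag): even-index sum = 352 mod 256 = 96; odd-index sum = 244 mod 256 = 244 → 60 f4.

60f4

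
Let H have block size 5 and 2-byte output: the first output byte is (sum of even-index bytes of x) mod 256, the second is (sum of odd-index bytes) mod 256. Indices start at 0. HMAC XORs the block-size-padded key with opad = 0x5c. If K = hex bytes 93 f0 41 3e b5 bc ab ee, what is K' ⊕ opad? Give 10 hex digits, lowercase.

68845c5c5c

Key hex bytes 93 f0 41 3e b5 bc ab ee is 8 bytes > B = 5, so hash it first: H(key) = 34 d8, then zero-pad to 5 bytes: K' = 34 d8 00 00 00.
XOR each byte with 0x5c: 34⊕5c=68, d8⊕5c=84, 00⊕5c=5c, 00⊕5c=5c, 00⊕5c=5c.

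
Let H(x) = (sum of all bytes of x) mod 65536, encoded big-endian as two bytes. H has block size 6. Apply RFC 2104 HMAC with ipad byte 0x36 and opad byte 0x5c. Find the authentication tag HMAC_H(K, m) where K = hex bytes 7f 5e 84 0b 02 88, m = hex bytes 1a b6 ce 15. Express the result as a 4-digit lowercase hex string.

Key hex bytes 7f 5e 84 0b 02 88 is exactly B = 6 bytes: K' = 7f 5e 84 0b 02 88.
K' ⊕ ipad = 49 68 b2 3d 34 be.  K' ⊕ opad = 23 02 d8 57 5e d4.
Inner input = (K'⊕ipad) ∥ m = 49 68 b2 3d 34 be ∥ 1a b6 ce 15.
Inner hash: sum = 73+104+178+61+52+190+26+182+206+21 = 1093 → 04 45.
Outer input = (K'⊕opad) ∥ inner = 23 02 d8 57 5e d4 ∥ 04 45.
Outer hash (tag): sum = 35+2+216+87+94+212+4+69 = 719 → 02 cf.

02cf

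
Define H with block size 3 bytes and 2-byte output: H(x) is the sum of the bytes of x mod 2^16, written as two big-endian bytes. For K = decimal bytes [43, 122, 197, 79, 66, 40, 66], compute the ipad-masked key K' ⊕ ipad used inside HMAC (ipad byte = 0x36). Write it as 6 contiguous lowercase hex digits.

Key decimal bytes [43, 122, 197, 79, 66, 40, 66] = 2b 7a c5 4f 42 28 42 is 7 bytes > B = 3, so hash it first: H(key) = 02 65, then zero-pad to 3 bytes: K' = 02 65 00.
XOR each byte with 0x36: 02⊕36=34, 65⊕36=53, 00⊕36=36.

345336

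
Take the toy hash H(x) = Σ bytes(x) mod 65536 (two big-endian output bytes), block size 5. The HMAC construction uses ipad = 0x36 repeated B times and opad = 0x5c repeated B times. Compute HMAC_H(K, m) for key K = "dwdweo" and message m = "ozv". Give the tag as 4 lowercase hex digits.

033b

Key "dwdweo" = 64 77 64 77 65 6f is 6 bytes > B = 5, so hash it first: H(key) = 02 8a, then zero-pad to 5 bytes: K' = 02 8a 00 00 00.
K' ⊕ ipad = 34 bc 36 36 36.  K' ⊕ opad = 5e d6 5c 5c 5c.
Inner input = (K'⊕ipad) ∥ m = 34 bc 36 36 36 ∥ 6f 7a 76.
Inner hash: sum = 52+188+54+54+54+111+122+118 = 753 → 02 f1.
Outer input = (K'⊕opad) ∥ inner = 5e d6 5c 5c 5c ∥ 02 f1.
Outer hash (tag): sum = 94+214+92+92+92+2+241 = 827 → 03 3b.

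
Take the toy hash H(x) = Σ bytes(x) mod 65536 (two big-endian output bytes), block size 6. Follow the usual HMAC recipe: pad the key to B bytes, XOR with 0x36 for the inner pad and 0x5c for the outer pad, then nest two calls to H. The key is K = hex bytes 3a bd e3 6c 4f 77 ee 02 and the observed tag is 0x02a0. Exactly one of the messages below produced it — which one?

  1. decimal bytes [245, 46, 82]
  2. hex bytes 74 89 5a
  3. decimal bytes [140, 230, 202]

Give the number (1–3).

2

Key hex bytes 3a bd e3 6c 4f 77 ee 02 is 8 bytes > B = 6, so hash it first: H(key) = 03 fc, then zero-pad to 6 bytes: K' = 03 fc 00 00 00 00.
K' ⊕ ipad = 35 ca 36 36 36 36; K' ⊕ opad = 5f a0 5c 5c 5c 5c.
m1: inner = H(35 ca 36 36 36 36 f5 2e 52) = 03 4c; tag = H(5f a0 5c 5c 5c 5c 03 4c) = 02be
m2: inner = H(35 ca 36 36 36 36 74 89 5a) = 03 2e; tag = H(5f a0 5c 5c 5c 5c 03 2e) = 02a0 ← matches
m3: inner = H(35 ca 36 36 36 36 8c e6 ca) = 04 13; tag = H(5f a0 5c 5c 5c 5c 04 13) = 0286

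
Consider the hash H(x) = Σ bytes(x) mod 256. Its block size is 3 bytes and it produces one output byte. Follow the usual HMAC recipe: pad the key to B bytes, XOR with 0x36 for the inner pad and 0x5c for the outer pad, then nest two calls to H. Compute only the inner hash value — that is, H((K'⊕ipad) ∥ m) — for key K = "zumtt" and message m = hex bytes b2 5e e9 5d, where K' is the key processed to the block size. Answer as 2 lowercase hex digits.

Key "zumtt" = 7a 75 6d 74 74 is 5 bytes > B = 3, so hash it first: H(key) = 44, then zero-pad to 3 bytes: K' = 44 00 00.
K' ⊕ ipad = 72 36 36.
Inner input = 72 36 36 ∥ b2 5e e9 5d.
Inner hash: sum = 114+54+54+178+94+233+93 = 820; mod 256 = 52 → 34.

34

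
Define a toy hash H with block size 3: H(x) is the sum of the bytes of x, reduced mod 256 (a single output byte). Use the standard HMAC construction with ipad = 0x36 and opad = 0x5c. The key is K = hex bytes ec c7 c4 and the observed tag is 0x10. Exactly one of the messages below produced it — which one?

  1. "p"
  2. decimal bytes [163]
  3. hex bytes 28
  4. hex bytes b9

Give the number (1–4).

Key hex bytes ec c7 c4 is exactly B = 3 bytes: K' = ec c7 c4.
K' ⊕ ipad = da f1 f2; K' ⊕ opad = b0 9b 98.
m1: inner = H(da f1 f2 70) = 2d; tag = H(b0 9b 98 2d) = 10 ← matches
m2: inner = H(da f1 f2 a3) = 60; tag = H(b0 9b 98 60) = 43
m3: inner = H(da f1 f2 28) = e5; tag = H(b0 9b 98 e5) = c8
m4: inner = H(da f1 f2 b9) = 76; tag = H(b0 9b 98 76) = 59

1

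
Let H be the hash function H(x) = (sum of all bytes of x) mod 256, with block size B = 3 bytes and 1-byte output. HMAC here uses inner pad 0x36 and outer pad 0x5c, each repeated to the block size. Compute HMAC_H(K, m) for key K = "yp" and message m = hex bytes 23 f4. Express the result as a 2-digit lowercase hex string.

Key "yp" = 79 70 is 2 bytes ≤ B = 3; zero-pad to 3 bytes: K' = 79 70 00.
K' ⊕ ipad = 4f 46 36.  K' ⊕ opad = 25 2c 5c.
Inner input = (K'⊕ipad) ∥ m = 4f 46 36 ∥ 23 f4.
Inner hash: sum = 79+70+54+35+244 = 482; mod 256 = 226 → e2.
Outer input = (K'⊕opad) ∥ inner = 25 2c 5c ∥ e2.
Outer hash (tag): sum = 37+44+92+226 = 399; mod 256 = 143 → 8f.

8f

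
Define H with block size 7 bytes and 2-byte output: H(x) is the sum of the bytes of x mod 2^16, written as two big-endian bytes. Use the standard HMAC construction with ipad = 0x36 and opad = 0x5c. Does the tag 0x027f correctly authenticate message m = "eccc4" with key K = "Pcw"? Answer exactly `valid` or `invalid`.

valid

Key "Pcw" = 50 63 77 is 3 bytes ≤ B = 7; zero-pad to 7 bytes: K' = 50 63 77 00 00 00 00.
K' ⊕ ipad = 66 55 41 36 36 36 36; K' ⊕ opad = 0c 3f 2b 5c 5c 5c 5c.
Inner hash: sum = 102+85+65+54+54+54+54+101+99+99+99+52 = 918 → 03 96.
Outer hash (recomputed tag): sum = 12+63+43+92+92+92+92+3+150 = 639 → 02 7f.
Recomputed tag = 027f; claimed = 027f → match.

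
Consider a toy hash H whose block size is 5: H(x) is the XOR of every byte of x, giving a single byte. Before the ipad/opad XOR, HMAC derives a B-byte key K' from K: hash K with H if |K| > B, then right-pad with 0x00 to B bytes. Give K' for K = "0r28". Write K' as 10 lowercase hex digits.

3072323800

Key "0r28" = 30 72 32 38 is 4 bytes ≤ B = 5; zero-pad to 5 bytes: K' = 30 72 32 38 00.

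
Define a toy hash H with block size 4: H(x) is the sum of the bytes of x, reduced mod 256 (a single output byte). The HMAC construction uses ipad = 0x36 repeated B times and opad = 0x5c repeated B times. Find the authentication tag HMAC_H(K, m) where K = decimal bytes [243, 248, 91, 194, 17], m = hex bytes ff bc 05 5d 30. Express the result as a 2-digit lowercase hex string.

Key decimal bytes [243, 248, 91, 194, 17] = f3 f8 5b c2 11 is 5 bytes > B = 4, so hash it first: H(key) = 19, then zero-pad to 4 bytes: K' = 19 00 00 00.
K' ⊕ ipad = 2f 36 36 36.  K' ⊕ opad = 45 5c 5c 5c.
Inner input = (K'⊕ipad) ∥ m = 2f 36 36 36 ∥ ff bc 05 5d 30.
Inner hash: sum = 47+54+54+54+255+188+5+93+48 = 798; mod 256 = 30 → 1e.
Outer input = (K'⊕opad) ∥ inner = 45 5c 5c 5c ∥ 1e.
Outer hash (tag): sum = 69+92+92+92+30 = 375; mod 256 = 119 → 77.

77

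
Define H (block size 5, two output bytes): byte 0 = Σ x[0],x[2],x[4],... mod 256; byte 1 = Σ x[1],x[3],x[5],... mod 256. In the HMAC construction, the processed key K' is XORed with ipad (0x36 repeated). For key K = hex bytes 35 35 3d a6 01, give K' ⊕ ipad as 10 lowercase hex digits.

03030b9037

Key hex bytes 35 35 3d a6 01 is exactly B = 5 bytes: K' = 35 35 3d a6 01.
XOR each byte with 0x36: 35⊕36=03, 35⊕36=03, 3d⊕36=0b, a6⊕36=90, 01⊕36=37.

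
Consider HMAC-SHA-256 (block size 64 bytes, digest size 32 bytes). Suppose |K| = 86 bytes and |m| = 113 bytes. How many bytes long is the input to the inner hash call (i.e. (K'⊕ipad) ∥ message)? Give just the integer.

177

Key is 86 > 64 bytes, so it is hashed to 32 bytes then zero-padded to 64: |K'| = 64.
Inner input = (K'⊕ipad) ∥ m → 64 + 113 = 177 bytes.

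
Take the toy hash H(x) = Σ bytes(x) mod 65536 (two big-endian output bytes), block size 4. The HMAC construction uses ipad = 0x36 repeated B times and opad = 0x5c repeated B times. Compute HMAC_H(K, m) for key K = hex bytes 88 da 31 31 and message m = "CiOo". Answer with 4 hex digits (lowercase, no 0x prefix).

0259

Key hex bytes 88 da 31 31 is exactly B = 4 bytes: K' = 88 da 31 31.
K' ⊕ ipad = be ec 07 07.  K' ⊕ opad = d4 86 6d 6d.
Inner input = (K'⊕ipad) ∥ m = be ec 07 07 ∥ 43 69 4f 6f.
Inner hash: sum = 190+236+7+7+67+105+79+111 = 802 → 03 22.
Outer input = (K'⊕opad) ∥ inner = d4 86 6d 6d ∥ 03 22.
Outer hash (tag): sum = 212+134+109+109+3+34 = 601 → 02 59.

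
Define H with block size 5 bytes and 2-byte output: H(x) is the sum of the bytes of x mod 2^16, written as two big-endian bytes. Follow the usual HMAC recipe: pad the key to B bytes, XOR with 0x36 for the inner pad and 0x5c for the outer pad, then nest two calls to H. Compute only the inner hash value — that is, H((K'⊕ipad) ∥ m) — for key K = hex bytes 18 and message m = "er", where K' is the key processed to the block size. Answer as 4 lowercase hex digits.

Key hex bytes 18 is 1 byte ≤ B = 5; zero-pad to 5 bytes: K' = 18 00 00 00 00.
K' ⊕ ipad = 2e 36 36 36 36.
Inner input = 2e 36 36 36 36 ∥ 65 72.
Inner hash: sum = 46+54+54+54+54+101+114 = 477 → 01 dd.

01dd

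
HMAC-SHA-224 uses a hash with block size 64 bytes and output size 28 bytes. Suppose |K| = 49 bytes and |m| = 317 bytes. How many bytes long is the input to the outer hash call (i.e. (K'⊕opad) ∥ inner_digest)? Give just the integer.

92

Key is 49 ≤ 64 bytes, zero-padded: |K'| = 64.
Outer input = (K'⊕opad) ∥ H(inner) → 64 + 28 = 92 bytes.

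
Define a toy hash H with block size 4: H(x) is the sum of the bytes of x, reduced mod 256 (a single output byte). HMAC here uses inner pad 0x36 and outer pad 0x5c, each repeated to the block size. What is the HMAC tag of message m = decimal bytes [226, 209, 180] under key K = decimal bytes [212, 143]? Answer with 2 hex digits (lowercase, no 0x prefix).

81

Key decimal bytes [212, 143] = d4 8f is 2 bytes ≤ B = 4; zero-pad to 4 bytes: K' = d4 8f 00 00.
K' ⊕ ipad = e2 b9 36 36.  K' ⊕ opad = 88 d3 5c 5c.
Inner input = (K'⊕ipad) ∥ m = e2 b9 36 36 ∥ e2 d1 b4.
Inner hash: sum = 226+185+54+54+226+209+180 = 1134; mod 256 = 110 → 6e.
Outer input = (K'⊕opad) ∥ inner = 88 d3 5c 5c ∥ 6e.
Outer hash (tag): sum = 136+211+92+92+110 = 641; mod 256 = 129 → 81.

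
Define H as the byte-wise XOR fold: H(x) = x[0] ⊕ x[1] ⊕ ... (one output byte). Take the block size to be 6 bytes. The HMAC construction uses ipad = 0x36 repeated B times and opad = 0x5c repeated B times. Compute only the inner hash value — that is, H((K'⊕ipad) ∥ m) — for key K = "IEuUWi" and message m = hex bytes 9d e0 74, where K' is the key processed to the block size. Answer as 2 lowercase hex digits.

Key "IEuUWi" = 49 45 75 55 57 69 is exactly B = 6 bytes: K' = 49 45 75 55 57 69.
K' ⊕ ipad = 7f 73 43 63 61 5f.
Inner input = 7f 73 43 63 61 5f ∥ 9d e0 74.
Inner hash: XOR 7f⊕73⊕43⊕63⊕61⊕5f⊕9d⊕e0⊕74 = 1b.

1b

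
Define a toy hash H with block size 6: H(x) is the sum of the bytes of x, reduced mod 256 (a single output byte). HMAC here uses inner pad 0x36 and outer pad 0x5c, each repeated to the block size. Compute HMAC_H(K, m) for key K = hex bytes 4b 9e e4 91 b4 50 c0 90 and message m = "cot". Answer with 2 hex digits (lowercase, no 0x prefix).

92

Key hex bytes 4b 9e e4 91 b4 50 c0 90 is 8 bytes > B = 6, so hash it first: H(key) = b2, then zero-pad to 6 bytes: K' = b2 00 00 00 00 00.
K' ⊕ ipad = 84 36 36 36 36 36.  K' ⊕ opad = ee 5c 5c 5c 5c 5c.
Inner input = (K'⊕ipad) ∥ m = 84 36 36 36 36 36 ∥ 63 6f 74.
Inner hash: sum = 132+54+54+54+54+54+99+111+116 = 728; mod 256 = 216 → d8.
Outer input = (K'⊕opad) ∥ inner = ee 5c 5c 5c 5c 5c ∥ d8.
Outer hash (tag): sum = 238+92+92+92+92+92+216 = 914; mod 256 = 146 → 92.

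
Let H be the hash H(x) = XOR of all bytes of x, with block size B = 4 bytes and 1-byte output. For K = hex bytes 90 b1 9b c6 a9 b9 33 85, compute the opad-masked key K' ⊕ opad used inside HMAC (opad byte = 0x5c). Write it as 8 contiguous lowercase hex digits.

Key hex bytes 90 b1 9b c6 a9 b9 33 85 is 8 bytes > B = 4, so hash it first: H(key) = da, then zero-pad to 4 bytes: K' = da 00 00 00.
XOR each byte with 0x5c: da⊕5c=86, 00⊕5c=5c, 00⊕5c=5c, 00⊕5c=5c.

865c5c5c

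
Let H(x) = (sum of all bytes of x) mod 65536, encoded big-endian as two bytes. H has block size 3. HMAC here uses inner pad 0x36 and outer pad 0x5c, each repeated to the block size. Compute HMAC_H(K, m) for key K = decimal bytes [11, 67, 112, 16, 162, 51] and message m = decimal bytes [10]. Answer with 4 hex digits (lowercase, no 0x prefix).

Key decimal bytes [11, 67, 112, 16, 162, 51] = 0b 43 70 10 a2 33 is 6 bytes > B = 3, so hash it first: H(key) = 01 a3, then zero-pad to 3 bytes: K' = 01 a3 00.
K' ⊕ ipad = 37 95 36.  K' ⊕ opad = 5d ff 5c.
Inner input = (K'⊕ipad) ∥ m = 37 95 36 ∥ 0a.
Inner hash: sum = 55+149+54+10 = 268 → 01 0c.
Outer input = (K'⊕opad) ∥ inner = 5d ff 5c ∥ 01 0c.
Outer hash (tag): sum = 93+255+92+1+12 = 453 → 01 c5.

01c5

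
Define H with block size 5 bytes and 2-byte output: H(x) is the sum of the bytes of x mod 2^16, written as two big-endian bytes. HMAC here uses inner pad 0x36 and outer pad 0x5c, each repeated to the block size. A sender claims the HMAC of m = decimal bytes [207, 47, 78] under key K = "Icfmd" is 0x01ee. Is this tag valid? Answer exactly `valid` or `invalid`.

invalid

Key "Icfmd" = 49 63 66 6d 64 is exactly B = 5 bytes: K' = 49 63 66 6d 64.
K' ⊕ ipad = 7f 55 50 5b 52; K' ⊕ opad = 15 3f 3a 31 38.
Inner hash: sum = 127+85+80+91+82+207+47+78 = 797 → 03 1d.
Outer hash (recomputed tag): sum = 21+63+58+49+56+3+29 = 279 → 01 17.
Recomputed tag = 0117; claimed = 01ee → mismatch.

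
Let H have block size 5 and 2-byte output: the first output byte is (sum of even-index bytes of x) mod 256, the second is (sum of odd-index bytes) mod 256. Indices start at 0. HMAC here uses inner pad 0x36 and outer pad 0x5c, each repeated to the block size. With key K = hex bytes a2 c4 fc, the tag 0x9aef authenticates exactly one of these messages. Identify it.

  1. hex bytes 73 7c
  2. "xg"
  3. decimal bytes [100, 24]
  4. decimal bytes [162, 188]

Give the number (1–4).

Key hex bytes a2 c4 fc is 3 bytes ≤ B = 5; zero-pad to 5 bytes: K' = a2 c4 fc 00 00.
K' ⊕ ipad = 94 f2 ca 36 36; K' ⊕ opad = fe 98 a0 5c 5c.
m1: inner = H(94 f2 ca 36 36 73 7c) = 10 9b; tag = H(fe 98 a0 5c 5c 10 9b) = 9504
m2: inner = H(94 f2 ca 36 36 78 67) = fb a0; tag = H(fe 98 a0 5c 5c fb a0) = 9aef ← matches
m3: inner = H(94 f2 ca 36 36 64 18) = ac 8c; tag = H(fe 98 a0 5c 5c ac 8c) = 86a0
m4: inner = H(94 f2 ca 36 36 a2 bc) = 50 ca; tag = H(fe 98 a0 5c 5c 50 ca) = c444

2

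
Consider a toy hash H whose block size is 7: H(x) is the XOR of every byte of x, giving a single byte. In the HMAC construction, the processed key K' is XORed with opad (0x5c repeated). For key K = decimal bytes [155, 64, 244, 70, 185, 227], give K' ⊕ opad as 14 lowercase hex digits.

c71ca81ae5bf5c

Key decimal bytes [155, 64, 244, 70, 185, 227] = 9b 40 f4 46 b9 e3 is 6 bytes ≤ B = 7; zero-pad to 7 bytes: K' = 9b 40 f4 46 b9 e3 00.
XOR each byte with 0x5c: 9b⊕5c=c7, 40⊕5c=1c, f4⊕5c=a8, 46⊕5c=1a, b9⊕5c=e5, e3⊕5c=bf, 00⊕5c=5c.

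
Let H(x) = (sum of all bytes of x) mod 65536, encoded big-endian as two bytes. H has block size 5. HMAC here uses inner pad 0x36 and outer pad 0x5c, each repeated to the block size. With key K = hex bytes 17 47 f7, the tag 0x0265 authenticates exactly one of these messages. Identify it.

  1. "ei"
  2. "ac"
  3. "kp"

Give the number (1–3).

Key hex bytes 17 47 f7 is 3 bytes ≤ B = 5; zero-pad to 5 bytes: K' = 17 47 f7 00 00.
K' ⊕ ipad = 21 71 c1 36 36; K' ⊕ opad = 4b 1b ab 5c 5c.
m1: inner = H(21 71 c1 36 36 65 69) = 02 8d; tag = H(4b 1b ab 5c 5c 02 8d) = 0258
m2: inner = H(21 71 c1 36 36 61 63) = 02 83; tag = H(4b 1b ab 5c 5c 02 83) = 024e
m3: inner = H(21 71 c1 36 36 6b 70) = 02 9a; tag = H(4b 1b ab 5c 5c 02 9a) = 0265 ← matches

3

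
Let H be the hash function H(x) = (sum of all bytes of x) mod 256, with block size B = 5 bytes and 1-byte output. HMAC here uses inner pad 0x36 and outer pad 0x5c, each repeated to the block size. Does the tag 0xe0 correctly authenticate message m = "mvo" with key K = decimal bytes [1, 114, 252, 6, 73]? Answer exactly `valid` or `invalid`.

Key decimal bytes [1, 114, 252, 6, 73] = 01 72 fc 06 49 is exactly B = 5 bytes: K' = 01 72 fc 06 49.
K' ⊕ ipad = 37 44 ca 30 7f; K' ⊕ opad = 5d 2e a0 5a 15.
Inner hash: sum = 55+68+202+48+127+109+118+111 = 838; mod 256 = 70 → 46.
Outer hash (recomputed tag): sum = 93+46+160+90+21+70 = 480; mod 256 = 224 → e0.
Recomputed tag = e0; claimed = e0 → match.

valid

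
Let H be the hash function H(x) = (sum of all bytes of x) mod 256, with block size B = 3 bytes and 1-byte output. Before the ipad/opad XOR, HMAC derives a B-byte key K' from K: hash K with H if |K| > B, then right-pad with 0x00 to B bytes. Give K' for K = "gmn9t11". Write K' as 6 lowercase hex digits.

510000

|K| = 7 > B = 3, so first hash the key.
H(K): sum = 103+109+110+57+116+49+49 = 593; mod 256 = 81 → 51.
Zero-pad H(K) = 51 to 3 bytes: K' = 51 00 00.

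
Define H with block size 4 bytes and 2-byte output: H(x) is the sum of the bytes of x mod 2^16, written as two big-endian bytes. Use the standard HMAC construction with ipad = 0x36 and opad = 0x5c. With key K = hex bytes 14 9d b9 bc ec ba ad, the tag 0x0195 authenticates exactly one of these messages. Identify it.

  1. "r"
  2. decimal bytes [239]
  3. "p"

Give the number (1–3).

1

Key hex bytes 14 9d b9 bc ec ba ad is 7 bytes > B = 4, so hash it first: H(key) = 04 79, then zero-pad to 4 bytes: K' = 04 79 00 00.
K' ⊕ ipad = 32 4f 36 36; K' ⊕ opad = 58 25 5c 5c.
m1: inner = H(32 4f 36 36 72) = 01 5f; tag = H(58 25 5c 5c 01 5f) = 0195 ← matches
m2: inner = H(32 4f 36 36 ef) = 01 dc; tag = H(58 25 5c 5c 01 dc) = 0212
m3: inner = H(32 4f 36 36 70) = 01 5d; tag = H(58 25 5c 5c 01 5d) = 0193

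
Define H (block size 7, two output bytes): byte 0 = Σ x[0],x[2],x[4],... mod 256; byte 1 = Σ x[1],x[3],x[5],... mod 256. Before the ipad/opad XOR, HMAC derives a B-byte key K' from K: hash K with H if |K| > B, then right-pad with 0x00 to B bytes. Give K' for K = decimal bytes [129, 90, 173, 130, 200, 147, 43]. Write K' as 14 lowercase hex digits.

815aad82c8932b

Key decimal bytes [129, 90, 173, 130, 200, 147, 43] = 81 5a ad 82 c8 93 2b is exactly B = 7 bytes: K' = 81 5a ad 82 c8 93 2b.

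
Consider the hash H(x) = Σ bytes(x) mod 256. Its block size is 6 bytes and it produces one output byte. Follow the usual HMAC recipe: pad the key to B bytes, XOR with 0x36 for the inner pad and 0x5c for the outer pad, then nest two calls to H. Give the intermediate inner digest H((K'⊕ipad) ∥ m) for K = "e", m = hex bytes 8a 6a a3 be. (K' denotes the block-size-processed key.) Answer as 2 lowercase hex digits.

Key "e" = 65 is 1 byte ≤ B = 6; zero-pad to 6 bytes: K' = 65 00 00 00 00 00.
K' ⊕ ipad = 53 36 36 36 36 36.
Inner input = 53 36 36 36 36 36 ∥ 8a 6a a3 be.
Inner hash: sum = 83+54+54+54+54+54+138+106+163+190 = 950; mod 256 = 182 → b6.

b6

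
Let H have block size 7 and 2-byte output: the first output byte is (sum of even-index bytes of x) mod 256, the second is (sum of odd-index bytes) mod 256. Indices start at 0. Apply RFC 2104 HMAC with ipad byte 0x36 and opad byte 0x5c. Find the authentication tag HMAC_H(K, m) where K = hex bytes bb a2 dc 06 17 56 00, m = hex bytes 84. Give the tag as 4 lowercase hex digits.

b630

Key hex bytes bb a2 dc 06 17 56 00 is exactly B = 7 bytes: K' = bb a2 dc 06 17 56 00.
K' ⊕ ipad = 8d 94 ea 30 21 60 36.  K' ⊕ opad = e7 fe 80 5a 4b 0a 5c.
Inner input = (K'⊕ipad) ∥ m = 8d 94 ea 30 21 60 36 ∥ 84.
Inner hash: even-index sum = 462 mod 256 = 206; odd-index sum = 424 mod 256 = 168 → ce a8.
Outer input = (K'⊕opad) ∥ inner = e7 fe 80 5a 4b 0a 5c ∥ ce a8.
Outer hash (tag): even-index sum = 694 mod 256 = 182; odd-index sum = 560 mod 256 = 48 → b6 30.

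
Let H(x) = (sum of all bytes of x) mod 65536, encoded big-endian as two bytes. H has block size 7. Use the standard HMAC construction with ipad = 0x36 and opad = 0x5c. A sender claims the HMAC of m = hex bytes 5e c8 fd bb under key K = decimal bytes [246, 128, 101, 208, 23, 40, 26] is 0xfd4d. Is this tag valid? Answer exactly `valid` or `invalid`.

invalid

Key decimal bytes [246, 128, 101, 208, 23, 40, 26] = f6 80 65 d0 17 28 1a is exactly B = 7 bytes: K' = f6 80 65 d0 17 28 1a.
K' ⊕ ipad = c0 b6 53 e6 21 1e 2c; K' ⊕ opad = aa dc 39 8c 4b 74 46.
Inner hash: sum = 192+182+83+230+33+30+44+94+200+253+187 = 1528 → 05 f8.
Outer hash (recomputed tag): sum = 170+220+57+140+75+116+70+5+248 = 1101 → 04 4d.
Recomputed tag = 044d; claimed = fd4d → mismatch.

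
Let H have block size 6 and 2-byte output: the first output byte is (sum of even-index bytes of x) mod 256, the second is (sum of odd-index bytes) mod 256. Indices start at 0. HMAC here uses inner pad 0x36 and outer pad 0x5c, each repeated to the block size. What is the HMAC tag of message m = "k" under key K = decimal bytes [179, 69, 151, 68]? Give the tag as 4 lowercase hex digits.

Key decimal bytes [179, 69, 151, 68] = b3 45 97 44 is 4 bytes ≤ B = 6; zero-pad to 6 bytes: K' = b3 45 97 44 00 00.
K' ⊕ ipad = 85 73 a1 72 36 36.  K' ⊕ opad = ef 19 cb 18 5c 5c.
Inner input = (K'⊕ipad) ∥ m = 85 73 a1 72 36 36 ∥ 6b.
Inner hash: even-index sum = 455 mod 256 = 199; odd-index sum = 283 mod 256 = 27 → c7 1b.
Outer input = (K'⊕opad) ∥ inner = ef 19 cb 18 5c 5c ∥ c7 1b.
Outer hash (tag): even-index sum = 733 mod 256 = 221; odd-index sum = 168 mod 256 = 168 → dd a8.

dda8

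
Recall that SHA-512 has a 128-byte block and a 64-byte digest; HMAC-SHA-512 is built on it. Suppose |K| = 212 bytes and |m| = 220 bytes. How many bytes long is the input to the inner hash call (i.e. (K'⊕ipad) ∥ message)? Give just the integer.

Key is 212 > 128 bytes, so it is hashed to 64 bytes then zero-padded to 128: |K'| = 128.
Inner input = (K'⊕ipad) ∥ m → 128 + 220 = 348 bytes.

348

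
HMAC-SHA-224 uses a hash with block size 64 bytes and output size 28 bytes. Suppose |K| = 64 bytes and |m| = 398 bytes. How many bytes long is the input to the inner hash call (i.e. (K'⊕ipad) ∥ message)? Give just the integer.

Key is 64 ≤ 64 bytes, zero-padded: |K'| = 64.
Inner input = (K'⊕ipad) ∥ m → 64 + 398 = 462 bytes.

462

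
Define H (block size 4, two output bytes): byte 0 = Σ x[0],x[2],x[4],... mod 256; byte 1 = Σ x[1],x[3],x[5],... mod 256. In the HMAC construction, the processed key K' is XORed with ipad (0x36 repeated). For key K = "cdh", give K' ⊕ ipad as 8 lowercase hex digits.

55525e36

Key "cdh" = 63 64 68 is 3 bytes ≤ B = 4; zero-pad to 4 bytes: K' = 63 64 68 00.
XOR each byte with 0x36: 63⊕36=55, 64⊕36=52, 68⊕36=5e, 00⊕36=36.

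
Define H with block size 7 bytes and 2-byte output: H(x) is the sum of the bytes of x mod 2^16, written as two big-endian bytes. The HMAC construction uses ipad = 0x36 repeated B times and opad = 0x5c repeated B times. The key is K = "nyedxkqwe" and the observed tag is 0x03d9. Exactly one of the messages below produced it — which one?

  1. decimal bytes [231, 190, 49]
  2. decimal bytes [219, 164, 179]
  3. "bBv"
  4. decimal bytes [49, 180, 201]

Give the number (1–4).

1

Key "nyedxkqwe" = 6e 79 65 64 78 6b 71 77 65 is 9 bytes > B = 7, so hash it first: H(key) = 03 e0, then zero-pad to 7 bytes: K' = 03 e0 00 00 00 00 00.
K' ⊕ ipad = 35 d6 36 36 36 36 36; K' ⊕ opad = 5f bc 5c 5c 5c 5c 5c.
m1: inner = H(35 d6 36 36 36 36 36 e7 be 31) = 03 ef; tag = H(5f bc 5c 5c 5c 5c 5c 03 ef) = 03d9 ← matches
m2: inner = H(35 d6 36 36 36 36 36 db a4 b3) = 04 4b; tag = H(5f bc 5c 5c 5c 5c 5c 04 4b) = 0336
m3: inner = H(35 d6 36 36 36 36 36 62 42 76) = 03 33; tag = H(5f bc 5c 5c 5c 5c 5c 03 33) = 031d
m4: inner = H(35 d6 36 36 36 36 36 31 b4 c9) = 03 c7; tag = H(5f bc 5c 5c 5c 5c 5c 03 c7) = 03b1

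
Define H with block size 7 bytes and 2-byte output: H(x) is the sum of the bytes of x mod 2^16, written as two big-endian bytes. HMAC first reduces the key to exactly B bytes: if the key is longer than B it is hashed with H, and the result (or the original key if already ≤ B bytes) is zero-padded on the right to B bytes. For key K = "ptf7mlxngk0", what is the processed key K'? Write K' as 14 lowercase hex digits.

|K| = 11 > B = 7, so first hash the key.
H(K): sum = 112+116+102+55+109+108+120+110+103+107+48 = 1090 → 04 42.
Zero-pad H(K) = 04 42 to 7 bytes: K' = 04 42 00 00 00 00 00.

04420000000000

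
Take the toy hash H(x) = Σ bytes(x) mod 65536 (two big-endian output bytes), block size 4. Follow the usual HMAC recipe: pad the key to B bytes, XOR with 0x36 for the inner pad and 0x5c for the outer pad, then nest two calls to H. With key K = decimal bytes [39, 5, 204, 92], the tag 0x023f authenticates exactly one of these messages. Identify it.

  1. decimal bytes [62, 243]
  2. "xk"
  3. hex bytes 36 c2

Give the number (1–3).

Key decimal bytes [39, 5, 204, 92] = 27 05 cc 5c is exactly B = 4 bytes: K' = 27 05 cc 5c.
K' ⊕ ipad = 11 33 fa 6a; K' ⊕ opad = 7b 59 90 00.
m1: inner = H(11 33 fa 6a 3e f3) = 02 d9; tag = H(7b 59 90 00 02 d9) = 023f ← matches
m2: inner = H(11 33 fa 6a 78 6b) = 02 8b; tag = H(7b 59 90 00 02 8b) = 01f1
m3: inner = H(11 33 fa 6a 36 c2) = 02 a0; tag = H(7b 59 90 00 02 a0) = 0206

1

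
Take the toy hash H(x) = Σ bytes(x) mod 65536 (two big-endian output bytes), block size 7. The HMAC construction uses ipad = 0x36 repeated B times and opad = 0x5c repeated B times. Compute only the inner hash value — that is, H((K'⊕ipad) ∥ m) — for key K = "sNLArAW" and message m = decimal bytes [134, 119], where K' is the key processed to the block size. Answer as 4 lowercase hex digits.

Key "sNLArAW" = 73 4e 4c 41 72 41 57 is exactly B = 7 bytes: K' = 73 4e 4c 41 72 41 57.
K' ⊕ ipad = 45 78 7a 77 44 77 61.
Inner input = 45 78 7a 77 44 77 61 ∥ 86 77.
Inner hash: sum = 69+120+122+119+68+119+97+134+119 = 967 → 03 c7.

03c7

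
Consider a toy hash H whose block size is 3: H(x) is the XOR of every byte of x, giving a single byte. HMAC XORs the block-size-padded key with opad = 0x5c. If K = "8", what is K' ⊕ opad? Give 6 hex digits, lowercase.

Key "8" = 38 is 1 byte ≤ B = 3; zero-pad to 3 bytes: K' = 38 00 00.
XOR each byte with 0x5c: 38⊕5c=64, 00⊕5c=5c, 00⊕5c=5c.

645c5c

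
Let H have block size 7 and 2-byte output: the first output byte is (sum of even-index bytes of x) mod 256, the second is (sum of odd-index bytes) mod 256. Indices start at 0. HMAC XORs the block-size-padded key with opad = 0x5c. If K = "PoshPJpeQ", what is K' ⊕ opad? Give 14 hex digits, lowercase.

88da5c5c5c5c5c

Key "PoshPJpeQ" = 50 6f 73 68 50 4a 70 65 51 is 9 bytes > B = 7, so hash it first: H(key) = d4 86, then zero-pad to 7 bytes: K' = d4 86 00 00 00 00 00.
XOR each byte with 0x5c: d4⊕5c=88, 86⊕5c=da, 00⊕5c=5c, 00⊕5c=5c, 00⊕5c=5c, 00⊕5c=5c, 00⊕5c=5c.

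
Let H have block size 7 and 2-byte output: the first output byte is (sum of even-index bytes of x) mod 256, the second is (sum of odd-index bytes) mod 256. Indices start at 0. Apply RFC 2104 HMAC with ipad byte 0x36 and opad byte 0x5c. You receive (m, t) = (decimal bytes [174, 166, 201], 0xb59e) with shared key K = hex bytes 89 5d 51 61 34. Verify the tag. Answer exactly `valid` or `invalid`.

invalid

Key hex bytes 89 5d 51 61 34 is 5 bytes ≤ B = 7; zero-pad to 7 bytes: K' = 89 5d 51 61 34 00 00.
K' ⊕ ipad = bf 6b 67 57 02 36 36; K' ⊕ opad = d5 01 0d 3d 68 5c 5c.
Inner hash: even-index sum = 516 mod 256 = 4; odd-index sum = 623 mod 256 = 111 → 04 6f.
Outer hash (recomputed tag): even-index sum = 533 mod 256 = 21; odd-index sum = 158 mod 256 = 158 → 15 9e.
Recomputed tag = 159e; claimed = b59e → mismatch.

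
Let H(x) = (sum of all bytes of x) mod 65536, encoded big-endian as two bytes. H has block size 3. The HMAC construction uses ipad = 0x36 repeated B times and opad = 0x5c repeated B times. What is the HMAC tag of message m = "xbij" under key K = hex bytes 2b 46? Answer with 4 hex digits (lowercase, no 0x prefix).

Key hex bytes 2b 46 is 2 bytes ≤ B = 3; zero-pad to 3 bytes: K' = 2b 46 00.
K' ⊕ ipad = 1d 70 36.  K' ⊕ opad = 77 1a 5c.
Inner input = (K'⊕ipad) ∥ m = 1d 70 36 ∥ 78 62 69 6a.
Inner hash: sum = 29+112+54+120+98+105+106 = 624 → 02 70.
Outer input = (K'⊕opad) ∥ inner = 77 1a 5c ∥ 02 70.
Outer hash (tag): sum = 119+26+92+2+112 = 351 → 01 5f.

015f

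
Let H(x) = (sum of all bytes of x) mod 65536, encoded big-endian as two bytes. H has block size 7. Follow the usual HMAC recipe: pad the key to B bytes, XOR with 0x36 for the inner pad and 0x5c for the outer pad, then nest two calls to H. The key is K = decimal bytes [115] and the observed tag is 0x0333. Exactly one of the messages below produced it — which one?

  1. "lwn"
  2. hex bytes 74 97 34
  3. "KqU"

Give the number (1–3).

1

Key decimal bytes [115] = 73 is 1 byte ≤ B = 7; zero-pad to 7 bytes: K' = 73 00 00 00 00 00 00.
K' ⊕ ipad = 45 36 36 36 36 36 36; K' ⊕ opad = 2f 5c 5c 5c 5c 5c 5c.
m1: inner = H(45 36 36 36 36 36 36 6c 77 6e) = 02 da; tag = H(2f 5c 5c 5c 5c 5c 5c 02 da) = 0333 ← matches
m2: inner = H(45 36 36 36 36 36 36 74 97 34) = 02 c8; tag = H(2f 5c 5c 5c 5c 5c 5c 02 c8) = 0321
m3: inner = H(45 36 36 36 36 36 36 4b 71 55) = 02 9a; tag = H(2f 5c 5c 5c 5c 5c 5c 02 9a) = 02f3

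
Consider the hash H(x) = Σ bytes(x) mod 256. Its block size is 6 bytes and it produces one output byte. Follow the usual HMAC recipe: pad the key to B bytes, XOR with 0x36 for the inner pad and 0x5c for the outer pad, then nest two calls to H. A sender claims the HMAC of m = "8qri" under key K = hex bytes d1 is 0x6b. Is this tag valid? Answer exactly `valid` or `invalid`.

Key hex bytes d1 is 1 byte ≤ B = 6; zero-pad to 6 bytes: K' = d1 00 00 00 00 00.
K' ⊕ ipad = e7 36 36 36 36 36; K' ⊕ opad = 8d 5c 5c 5c 5c 5c.
Inner hash: sum = 231+54+54+54+54+54+56+113+114+105 = 889; mod 256 = 121 → 79.
Outer hash (recomputed tag): sum = 141+92+92+92+92+92+121 = 722; mod 256 = 210 → d2.
Recomputed tag = d2; claimed = 6b → mismatch.

invalid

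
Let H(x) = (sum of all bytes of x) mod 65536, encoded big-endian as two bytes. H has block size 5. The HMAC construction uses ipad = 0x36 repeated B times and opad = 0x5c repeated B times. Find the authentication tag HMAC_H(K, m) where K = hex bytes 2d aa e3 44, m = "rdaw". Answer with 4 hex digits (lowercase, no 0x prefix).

037f

Key hex bytes 2d aa e3 44 is 4 bytes ≤ B = 5; zero-pad to 5 bytes: K' = 2d aa e3 44 00.
K' ⊕ ipad = 1b 9c d5 72 36.  K' ⊕ opad = 71 f6 bf 18 5c.
Inner input = (K'⊕ipad) ∥ m = 1b 9c d5 72 36 ∥ 72 64 61 77.
Inner hash: sum = 27+156+213+114+54+114+100+97+119 = 994 → 03 e2.
Outer input = (K'⊕opad) ∥ inner = 71 f6 bf 18 5c ∥ 03 e2.
Outer hash (tag): sum = 113+246+191+24+92+3+226 = 895 → 03 7f.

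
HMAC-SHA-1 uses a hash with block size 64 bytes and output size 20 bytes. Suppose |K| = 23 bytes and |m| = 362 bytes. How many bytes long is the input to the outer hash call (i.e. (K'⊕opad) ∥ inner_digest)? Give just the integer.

84

Key is 23 ≤ 64 bytes, zero-padded: |K'| = 64.
Outer input = (K'⊕opad) ∥ H(inner) → 64 + 20 = 84 bytes.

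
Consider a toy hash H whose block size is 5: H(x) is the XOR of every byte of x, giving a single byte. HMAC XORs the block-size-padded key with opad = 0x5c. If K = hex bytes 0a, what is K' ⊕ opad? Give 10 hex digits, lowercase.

Key hex bytes 0a is 1 byte ≤ B = 5; zero-pad to 5 bytes: K' = 0a 00 00 00 00.
XOR each byte with 0x5c: 0a⊕5c=56, 00⊕5c=5c, 00⊕5c=5c, 00⊕5c=5c, 00⊕5c=5c.

565c5c5c5c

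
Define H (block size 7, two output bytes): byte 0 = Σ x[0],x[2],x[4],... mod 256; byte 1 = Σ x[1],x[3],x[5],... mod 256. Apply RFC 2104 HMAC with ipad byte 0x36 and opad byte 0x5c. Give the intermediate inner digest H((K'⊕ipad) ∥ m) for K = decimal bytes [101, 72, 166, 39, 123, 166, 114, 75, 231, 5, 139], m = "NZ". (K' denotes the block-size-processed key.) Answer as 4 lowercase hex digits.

Key decimal bytes [101, 72, 166, 39, 123, 166, 114, 75, 231, 5, 139] = 65 48 a6 27 7b a6 72 4b e7 05 8b is 11 bytes > B = 7, so hash it first: H(key) = 6a 65, then zero-pad to 7 bytes: K' = 6a 65 00 00 00 00 00.
K' ⊕ ipad = 5c 53 36 36 36 36 36.
Inner input = 5c 53 36 36 36 36 36 ∥ 4e 5a.
Inner hash: even-index sum = 344 mod 256 = 88; odd-index sum = 269 mod 256 = 13 → 58 0d.

580d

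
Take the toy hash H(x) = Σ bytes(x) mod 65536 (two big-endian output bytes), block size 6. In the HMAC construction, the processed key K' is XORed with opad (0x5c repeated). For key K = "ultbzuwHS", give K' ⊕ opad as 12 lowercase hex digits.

Key "ultbzuwHS" = 75 6c 74 62 7a 75 77 48 53 is 9 bytes > B = 6, so hash it first: H(key) = 03 b8, then zero-pad to 6 bytes: K' = 03 b8 00 00 00 00.
XOR each byte with 0x5c: 03⊕5c=5f, b8⊕5c=e4, 00⊕5c=5c, 00⊕5c=5c, 00⊕5c=5c, 00⊕5c=5c.

5fe45c5c5c5c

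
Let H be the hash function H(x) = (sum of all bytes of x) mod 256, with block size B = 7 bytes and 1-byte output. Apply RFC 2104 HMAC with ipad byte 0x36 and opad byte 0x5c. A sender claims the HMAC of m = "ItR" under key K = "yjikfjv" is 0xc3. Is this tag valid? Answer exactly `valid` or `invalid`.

Key "yjikfjv" = 79 6a 69 6b 66 6a 76 is exactly B = 7 bytes: K' = 79 6a 69 6b 66 6a 76.
K' ⊕ ipad = 4f 5c 5f 5d 50 5c 40; K' ⊕ opad = 25 36 35 37 3a 36 2a.
Inner hash: sum = 79+92+95+93+80+92+64+73+116+82 = 866; mod 256 = 98 → 62.
Outer hash (recomputed tag): sum = 37+54+53+55+58+54+42+98 = 451; mod 256 = 195 → c3.
Recomputed tag = c3; claimed = c3 → match.

valid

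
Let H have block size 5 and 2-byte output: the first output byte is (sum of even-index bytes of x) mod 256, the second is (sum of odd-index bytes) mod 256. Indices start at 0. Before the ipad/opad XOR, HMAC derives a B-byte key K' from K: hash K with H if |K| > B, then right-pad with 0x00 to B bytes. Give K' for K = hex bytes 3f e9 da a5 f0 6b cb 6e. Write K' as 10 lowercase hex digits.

d467000000

|K| = 8 > B = 5, so first hash the key.
H(K): even-index sum = 724 mod 256 = 212; odd-index sum = 615 mod 256 = 103 → d4 67.
Zero-pad H(K) = d4 67 to 5 bytes: K' = d4 67 00 00 00.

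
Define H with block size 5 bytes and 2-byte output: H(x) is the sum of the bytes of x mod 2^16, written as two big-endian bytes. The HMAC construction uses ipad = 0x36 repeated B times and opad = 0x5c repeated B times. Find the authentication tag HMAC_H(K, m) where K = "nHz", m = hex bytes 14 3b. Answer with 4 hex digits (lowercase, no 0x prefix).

0202

Key "nHz" = 6e 48 7a is 3 bytes ≤ B = 5; zero-pad to 5 bytes: K' = 6e 48 7a 00 00.
K' ⊕ ipad = 58 7e 4c 36 36.  K' ⊕ opad = 32 14 26 5c 5c.
Inner input = (K'⊕ipad) ∥ m = 58 7e 4c 36 36 ∥ 14 3b.
Inner hash: sum = 88+126+76+54+54+20+59 = 477 → 01 dd.
Outer input = (K'⊕opad) ∥ inner = 32 14 26 5c 5c ∥ 01 dd.
Outer hash (tag): sum = 50+20+38+92+92+1+221 = 514 → 02 02.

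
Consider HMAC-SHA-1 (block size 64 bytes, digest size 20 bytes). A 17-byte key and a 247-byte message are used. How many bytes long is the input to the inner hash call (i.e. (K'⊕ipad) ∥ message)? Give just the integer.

311

Key is 17 ≤ 64 bytes, zero-padded: |K'| = 64.
Inner input = (K'⊕ipad) ∥ m → 64 + 247 = 311 bytes.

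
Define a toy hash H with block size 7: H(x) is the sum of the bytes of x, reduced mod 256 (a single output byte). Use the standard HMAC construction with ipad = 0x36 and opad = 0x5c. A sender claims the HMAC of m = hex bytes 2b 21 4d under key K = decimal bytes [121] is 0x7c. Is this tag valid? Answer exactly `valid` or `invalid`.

Key decimal bytes [121] = 79 is 1 byte ≤ B = 7; zero-pad to 7 bytes: K' = 79 00 00 00 00 00 00.
K' ⊕ ipad = 4f 36 36 36 36 36 36; K' ⊕ opad = 25 5c 5c 5c 5c 5c 5c.
Inner hash: sum = 79+54+54+54+54+54+54+43+33+77 = 556; mod 256 = 44 → 2c.
Outer hash (recomputed tag): sum = 37+92+92+92+92+92+92+44 = 633; mod 256 = 121 → 79.
Recomputed tag = 79; claimed = 7c → mismatch.

invalid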